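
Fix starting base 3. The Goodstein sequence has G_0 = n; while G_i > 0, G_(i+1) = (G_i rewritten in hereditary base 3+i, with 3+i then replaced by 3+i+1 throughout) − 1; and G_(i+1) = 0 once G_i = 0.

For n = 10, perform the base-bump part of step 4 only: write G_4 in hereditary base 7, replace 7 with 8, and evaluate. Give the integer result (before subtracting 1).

step 0: 10 = 3^2 + 1; sub 4 for 3: 4^2 + 1; = 17; G_1 = 17−1 = 16
step 1: 16 = 4^2; sub 5 for 4: 5^2; = 25; G_2 = 25−1 = 24
step 2: 24 = 4·5 + 4; sub 6 for 5: 4·6 + 4; = 28; G_3 = 28−1 = 27
step 3: 27 = 4·6 + 3; sub 7 for 6: 4·7 + 3; = 31; G_4 = 31−1 = 30
step 4: 30 = 4·7 + 2; sub 8 for 7: 4·8 + 2; = 34; G_5 = 34−1 = 33

34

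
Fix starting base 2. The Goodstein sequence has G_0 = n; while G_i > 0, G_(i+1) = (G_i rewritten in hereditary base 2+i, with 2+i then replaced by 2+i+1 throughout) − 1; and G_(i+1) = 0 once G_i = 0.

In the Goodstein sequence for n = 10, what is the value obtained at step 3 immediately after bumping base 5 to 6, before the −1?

base 2: 10 = 2^(2 + 1) + 2; at 3: 3^(3 + 1) + 3 = 84; next = 83
base 3: 83 = 3^(3 + 1) + 2; at 4: 4^(4 + 1) + 2 = 1026; next = 1025
base 4: 1025 = 4^(4 + 1) + 1; at 5: 5^(5 + 1) + 1 = 15626; next = 15625
base 5: 15625 = 5^(5 + 1); at 6: 6^(6 + 1) = 279936; next = 279935

279936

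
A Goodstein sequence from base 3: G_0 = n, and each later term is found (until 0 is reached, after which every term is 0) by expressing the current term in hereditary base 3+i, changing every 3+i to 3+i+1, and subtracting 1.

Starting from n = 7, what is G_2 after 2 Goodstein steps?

9

base 3: 7 = 2·3 + 1; at 4: 2·4 + 1 = 9; next = 8
base 4: 8 = 2·4; at 5: 2·5 = 10; next = 9
base 5: 9 = 5 + 4; at 6: 6 + 4 = 10; next = 9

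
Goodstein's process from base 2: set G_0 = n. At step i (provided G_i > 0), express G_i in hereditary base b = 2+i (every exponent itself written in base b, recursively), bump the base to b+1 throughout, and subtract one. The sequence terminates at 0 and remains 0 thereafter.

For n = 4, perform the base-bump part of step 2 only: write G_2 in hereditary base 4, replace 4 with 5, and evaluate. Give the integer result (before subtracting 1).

61

step 0: 4 = 2^2; sub 3 for 2: 3^3; = 27; G_1 = 27−1 = 26
step 1: 26 = 2·3^2 + 2·3 + 2; sub 4 for 3: 2·4^2 + 2·4 + 2; = 42; G_2 = 42−1 = 41
step 2: 41 = 2·4^2 + 2·4 + 1; sub 5 for 4: 2·5^2 + 2·5 + 1; = 61; G_3 = 61−1 = 60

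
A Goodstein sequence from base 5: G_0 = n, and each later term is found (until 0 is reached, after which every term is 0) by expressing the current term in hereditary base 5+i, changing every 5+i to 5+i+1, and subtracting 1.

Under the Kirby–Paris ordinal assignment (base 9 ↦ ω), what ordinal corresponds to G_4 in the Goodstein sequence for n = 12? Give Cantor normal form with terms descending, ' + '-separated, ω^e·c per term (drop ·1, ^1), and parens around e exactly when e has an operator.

base 5: 12 = 2·5 + 2; at 6: 2·6 + 2 = 14; next = 13
base 6: 13 = 2·6 + 1; at 7: 2·7 + 1 = 15; next = 14
base 7: 14 = 2·7; at 8: 2·8 = 16; next = 15
base 8: 15 = 8 + 7; at 9: 9 + 7 = 16; next = 15
base 9: 15 = 9 + 6; at 10: 10 + 6 = 16; next = 15

ω + 6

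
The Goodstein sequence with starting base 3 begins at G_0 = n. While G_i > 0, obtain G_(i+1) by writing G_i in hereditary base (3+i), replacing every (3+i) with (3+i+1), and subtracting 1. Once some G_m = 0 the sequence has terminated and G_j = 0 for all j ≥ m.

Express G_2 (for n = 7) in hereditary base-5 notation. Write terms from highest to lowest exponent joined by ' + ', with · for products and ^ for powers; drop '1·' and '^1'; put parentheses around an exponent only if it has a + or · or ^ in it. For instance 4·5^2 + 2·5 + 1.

base 3: 7 = 2·3 + 1; at 4: 2·4 + 1 = 9; next = 8
base 4: 8 = 2·4; at 5: 2·5 = 10; next = 9
base 5: 9 = 5 + 4; at 6: 6 + 4 = 10; next = 9

5 + 4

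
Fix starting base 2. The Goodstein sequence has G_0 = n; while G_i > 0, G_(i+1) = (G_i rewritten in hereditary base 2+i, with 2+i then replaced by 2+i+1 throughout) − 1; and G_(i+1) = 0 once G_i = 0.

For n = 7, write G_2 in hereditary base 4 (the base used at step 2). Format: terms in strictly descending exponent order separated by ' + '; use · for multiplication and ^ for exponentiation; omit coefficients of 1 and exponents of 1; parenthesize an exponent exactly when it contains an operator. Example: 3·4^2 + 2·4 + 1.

step 0: 7 = 2^2 + 2 + 1; sub 3 for 2: 3^3 + 3 + 1; = 31; G_1 = 31−1 = 30
step 1: 30 = 3^3 + 3; sub 4 for 3: 4^4 + 4; = 260; G_2 = 260−1 = 259
step 2: 259 = 4^4 + 3; sub 5 for 4: 5^5 + 3; = 3128; G_3 = 3128−1 = 3127

4^4 + 3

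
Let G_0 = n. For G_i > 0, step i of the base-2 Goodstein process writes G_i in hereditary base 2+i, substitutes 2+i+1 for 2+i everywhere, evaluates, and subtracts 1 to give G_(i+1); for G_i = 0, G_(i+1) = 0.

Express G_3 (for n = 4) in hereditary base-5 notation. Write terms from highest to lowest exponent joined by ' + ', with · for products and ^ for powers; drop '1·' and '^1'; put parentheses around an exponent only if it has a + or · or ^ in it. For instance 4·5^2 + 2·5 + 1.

2·5^2 + 2·5

step 0: 4 = 2^2; sub 3 for 2: 3^3; = 27; G_1 = 27−1 = 26
step 1: 26 = 2·3^2 + 2·3 + 2; sub 4 for 3: 2·4^2 + 2·4 + 2; = 42; G_2 = 42−1 = 41
step 2: 41 = 2·4^2 + 2·4 + 1; sub 5 for 4: 2·5^2 + 2·5 + 1; = 61; G_3 = 61−1 = 60
step 3: 60 = 2·5^2 + 2·5; sub 6 for 5: 2·6^2 + 2·6; = 84; G_4 = 84−1 = 83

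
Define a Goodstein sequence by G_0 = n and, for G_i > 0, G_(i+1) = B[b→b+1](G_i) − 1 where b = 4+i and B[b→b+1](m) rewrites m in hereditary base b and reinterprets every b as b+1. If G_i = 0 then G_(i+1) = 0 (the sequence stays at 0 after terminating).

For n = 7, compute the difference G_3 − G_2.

0

(0) 7|_4 = 4 + 3 ↦ 5 + 3|_5 = 8 ⇒ 7
(1) 7|_5 = 5 + 2 ↦ 6 + 2|_6 = 8 ⇒ 7
(2) 7|_6 = 6 + 1 ↦ 7 + 1|_7 = 8 ⇒ 7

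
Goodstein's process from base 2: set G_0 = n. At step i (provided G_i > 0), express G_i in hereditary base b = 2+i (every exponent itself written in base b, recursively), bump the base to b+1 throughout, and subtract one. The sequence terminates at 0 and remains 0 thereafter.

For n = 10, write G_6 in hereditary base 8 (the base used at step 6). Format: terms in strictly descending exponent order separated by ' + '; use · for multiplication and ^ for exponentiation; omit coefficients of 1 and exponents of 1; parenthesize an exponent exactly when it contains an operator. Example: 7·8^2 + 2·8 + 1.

5·8^8 + 5·8^5 + 5·8^4 + 5·8^3 + 5·8^2 + 5·8 + 3

10 —HB2→ 2^(2 + 1) + 2 —bump→ 3^(3 + 1) + 3 = 84 —(−1)→ 83
83 —HB3→ 3^(3 + 1) + 2 —bump→ 4^(4 + 1) + 2 = 1026 —(−1)→ 1025
1025 —HB4→ 4^(4 + 1) + 1 —bump→ 5^(5 + 1) + 1 = 15626 —(−1)→ 15625
15625 —HB5→ 5^(5 + 1) —bump→ 6^(6 + 1) = 279936 —(−1)→ 279935
279935 —HB6→ 5·6^6 + 5·6^5 + 5·6^4 + 5·6^3 + 5·6^2 + 5·6 + 5 —bump→ 5·7^7 + 5·7^5 + 5·7^4 + 5·7^3 + 5·7^2 + 5·7 + 5 = 4215755 —(−1)→ 4215754
4215754 —HB7→ 5·7^7 + 5·7^5 + 5·7^4 + 5·7^3 + 5·7^2 + 5·7 + 4 —bump→ 5·8^8 + 5·8^5 + 5·8^4 + 5·8^3 + 5·8^2 + 5·8 + 4 = 84073324 —(−1)→ 84073323
84073323 —HB8→ 5·8^8 + 5·8^5 + 5·8^4 + 5·8^3 + 5·8^2 + 5·8 + 3 —bump→ 5·9^9 + 5·9^5 + 5·9^4 + 5·9^3 + 5·9^2 + 5·9 + 3 = 1937434593 —(−1)→ 1937434592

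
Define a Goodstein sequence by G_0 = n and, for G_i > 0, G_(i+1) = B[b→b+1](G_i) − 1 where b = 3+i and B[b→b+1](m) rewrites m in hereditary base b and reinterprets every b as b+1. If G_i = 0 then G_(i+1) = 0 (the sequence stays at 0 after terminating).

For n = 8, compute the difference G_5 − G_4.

G_0=8  [base 3] 2·3 + 2  →[3↦4]→  2·4 + 2 = 10  −1 ⇒ G_1=9
G_1=9  [base 4] 2·4 + 1  →[4↦5]→  2·5 + 1 = 11  −1 ⇒ G_2=10
G_2=10  [base 5] 2·5  →[5↦6]→  2·6 = 12  −1 ⇒ G_3=11
G_3=11  [base 6] 6 + 5  →[6↦7]→  7 + 5 = 12  −1 ⇒ G_4=11
G_4=11  [base 7] 7 + 4  →[7↦8]→  8 + 4 = 12  −1 ⇒ G_5=11

0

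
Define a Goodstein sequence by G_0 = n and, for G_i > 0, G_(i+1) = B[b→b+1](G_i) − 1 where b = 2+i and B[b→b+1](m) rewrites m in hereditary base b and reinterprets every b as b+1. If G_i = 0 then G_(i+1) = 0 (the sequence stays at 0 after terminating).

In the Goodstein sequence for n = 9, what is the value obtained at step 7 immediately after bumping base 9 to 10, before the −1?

30000003326

step 0: 9 = 2^(2 + 1) + 1; sub 3 for 2: 3^(3 + 1) + 1; = 82; G_1 = 82−1 = 81
step 1: 81 = 3^(3 + 1); sub 4 for 3: 4^(4 + 1); = 1024; G_2 = 1024−1 = 1023
step 2: 1023 = 3·4^4 + 3·4^3 + 3·4^2 + 3·4 + 3; sub 5 for 4: 3·5^5 + 3·5^3 + 3·5^2 + 3·5 + 3; = 9843; G_3 = 9843−1 = 9842
step 3: 9842 = 3·5^5 + 3·5^3 + 3·5^2 + 3·5 + 2; sub 6 for 5: 3·6^6 + 3·6^3 + 3·6^2 + 3·6 + 2; = 140744; G_4 = 140744−1 = 140743
step 4: 140743 = 3·6^6 + 3·6^3 + 3·6^2 + 3·6 + 1; sub 7 for 6: 3·7^7 + 3·7^3 + 3·7^2 + 3·7 + 1; = 2471827; G_5 = 2471827−1 = 2471826
step 5: 2471826 = 3·7^7 + 3·7^3 + 3·7^2 + 3·7; sub 8 for 7: 3·8^8 + 3·8^3 + 3·8^2 + 3·8; = 50333400; G_6 = 50333400−1 = 50333399
step 6: 50333399 = 3·8^8 + 3·8^3 + 3·8^2 + 2·8 + 7; sub 9 for 8: 3·9^9 + 3·9^3 + 3·9^2 + 2·9 + 7; = 1162263922; G_7 = 1162263922−1 = 1162263921
step 7: 1162263921 = 3·9^9 + 3·9^3 + 3·9^2 + 2·9 + 6; sub 10 for 9: 3·10^10 + 3·10^3 + 3·10^2 + 2·10 + 6; = 30000003326; G_8 = 30000003326−1 = 30000003325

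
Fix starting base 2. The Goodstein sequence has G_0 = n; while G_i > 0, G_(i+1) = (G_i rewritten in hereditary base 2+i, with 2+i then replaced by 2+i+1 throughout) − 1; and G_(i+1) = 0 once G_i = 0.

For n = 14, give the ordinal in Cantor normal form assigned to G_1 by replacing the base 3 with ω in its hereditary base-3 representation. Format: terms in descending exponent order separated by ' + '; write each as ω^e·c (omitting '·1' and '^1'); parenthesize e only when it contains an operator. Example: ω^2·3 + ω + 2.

G_0 = 14. HB_2(14) = 2^(2 + 1) + 2^2 + 2. Bump = 111. G_1 = 110.
G_1 = 110. HB_3(110) = 3^(3 + 1) + 3^3 + 2. Bump = 1282. G_2 = 1281.

ω^(ω + 1) + ω^ω + 2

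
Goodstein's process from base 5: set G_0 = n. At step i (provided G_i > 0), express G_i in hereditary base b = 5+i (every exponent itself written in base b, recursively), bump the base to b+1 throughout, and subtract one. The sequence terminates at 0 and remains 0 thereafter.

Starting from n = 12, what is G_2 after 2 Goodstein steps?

G_0 = 12. HB_5(12) = 2·5 + 2. Bump = 14. G_1 = 13.
G_1 = 13. HB_6(13) = 2·6 + 1. Bump = 15. G_2 = 14.

14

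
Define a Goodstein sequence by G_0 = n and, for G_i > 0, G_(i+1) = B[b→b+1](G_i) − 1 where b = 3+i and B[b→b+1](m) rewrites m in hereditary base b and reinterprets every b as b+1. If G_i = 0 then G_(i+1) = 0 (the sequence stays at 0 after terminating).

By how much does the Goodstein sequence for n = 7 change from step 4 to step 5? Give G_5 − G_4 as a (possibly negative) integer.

7 —HB3→ 2·3 + 1 —bump→ 2·4 + 1 = 9 —(−1)→ 8
8 —HB4→ 2·4 —bump→ 2·5 = 10 —(−1)→ 9
9 —HB5→ 5 + 4 —bump→ 6 + 4 = 10 —(−1)→ 9
9 —HB6→ 6 + 3 —bump→ 7 + 3 = 10 —(−1)→ 9
9 —HB7→ 7 + 2 —bump→ 8 + 2 = 10 —(−1)→ 9

0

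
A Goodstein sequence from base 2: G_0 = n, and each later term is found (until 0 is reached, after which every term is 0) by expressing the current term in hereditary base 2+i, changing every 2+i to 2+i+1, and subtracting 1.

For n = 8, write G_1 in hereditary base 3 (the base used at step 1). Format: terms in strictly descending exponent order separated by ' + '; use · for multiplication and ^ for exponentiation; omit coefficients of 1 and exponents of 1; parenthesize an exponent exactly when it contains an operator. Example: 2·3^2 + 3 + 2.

2·3^3 + 2·3^2 + 2·3 + 2

G_0 = 8. HB_2(8) = 2^(2 + 1). Bump = 81. G_1 = 80.
G_1 = 80. HB_3(80) = 2·3^3 + 2·3^2 + 2·3 + 2. Bump = 554. G_2 = 553.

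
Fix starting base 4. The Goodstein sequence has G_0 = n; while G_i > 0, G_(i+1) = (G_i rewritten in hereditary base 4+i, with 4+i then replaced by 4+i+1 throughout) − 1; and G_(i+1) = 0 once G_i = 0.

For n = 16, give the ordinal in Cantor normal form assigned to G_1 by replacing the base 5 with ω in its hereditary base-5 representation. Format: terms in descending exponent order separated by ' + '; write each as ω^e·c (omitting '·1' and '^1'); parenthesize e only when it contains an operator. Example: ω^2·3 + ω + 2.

ω·4 + 4

step 0: 16 = 4^2; sub 5 for 4: 5^2; = 25; G_1 = 25−1 = 24
step 1: 24 = 4·5 + 4; sub 6 for 5: 4·6 + 4; = 28; G_2 = 28−1 = 27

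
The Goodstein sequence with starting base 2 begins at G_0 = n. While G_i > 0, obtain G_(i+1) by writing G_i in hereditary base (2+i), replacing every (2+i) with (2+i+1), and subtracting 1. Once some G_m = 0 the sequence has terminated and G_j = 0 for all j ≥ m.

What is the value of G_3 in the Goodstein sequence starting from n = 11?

i=0: 11 = 2^(2 + 1) + 2 + 1 (b=2); 2→3: 3^(3 + 1) + 3 + 1 = 85; 85−1 = 84
i=1: 84 = 3^(3 + 1) + 3 (b=3); 3→4: 4^(4 + 1) + 4 = 1028; 1028−1 = 1027
i=2: 1027 = 4^(4 + 1) + 3 (b=4); 4→5: 5^(5 + 1) + 3 = 15628; 15628−1 = 15627
i=3: 15627 = 5^(5 + 1) + 2 (b=5); 5→6: 6^(6 + 1) + 2 = 279938; 279938−1 = 279937

15627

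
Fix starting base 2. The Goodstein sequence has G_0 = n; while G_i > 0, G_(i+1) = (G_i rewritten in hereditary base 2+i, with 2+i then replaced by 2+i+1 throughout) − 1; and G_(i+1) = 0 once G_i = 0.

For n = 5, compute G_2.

(0) 5|_2 = 2^2 + 1 ↦ 3^3 + 1|_3 = 28 ⇒ 27
(1) 27|_3 = 3^3 ↦ 4^4|_4 = 256 ⇒ 255

255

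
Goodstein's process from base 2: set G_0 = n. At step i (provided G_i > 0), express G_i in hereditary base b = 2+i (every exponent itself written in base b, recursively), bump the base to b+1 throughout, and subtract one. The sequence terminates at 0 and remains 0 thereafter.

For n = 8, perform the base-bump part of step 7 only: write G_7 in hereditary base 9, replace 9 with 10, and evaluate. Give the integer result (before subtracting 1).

(0) 8|_2 = 2^(2 + 1) ↦ 3^(3 + 1)|_3 = 81 ⇒ 80
(1) 80|_3 = 2·3^3 + 2·3^2 + 2·3 + 2 ↦ 2·4^4 + 2·4^2 + 2·4 + 2|_4 = 554 ⇒ 553
(2) 553|_4 = 2·4^4 + 2·4^2 + 2·4 + 1 ↦ 2·5^5 + 2·5^2 + 2·5 + 1|_5 = 6311 ⇒ 6310
(3) 6310|_5 = 2·5^5 + 2·5^2 + 2·5 ↦ 2·6^6 + 2·6^2 + 2·6|_6 = 93396 ⇒ 93395
(4) 93395|_6 = 2·6^6 + 2·6^2 + 6 + 5 ↦ 2·7^7 + 2·7^2 + 7 + 5|_7 = 1647196 ⇒ 1647195
(5) 1647195|_7 = 2·7^7 + 2·7^2 + 7 + 4 ↦ 2·8^8 + 2·8^2 + 8 + 4|_8 = 33554572 ⇒ 33554571
(6) 33554571|_8 = 2·8^8 + 2·8^2 + 8 + 3 ↦ 2·9^9 + 2·9^2 + 9 + 3|_9 = 774841152 ⇒ 774841151
(7) 774841151|_9 = 2·9^9 + 2·9^2 + 9 + 2 ↦ 2·10^10 + 2·10^2 + 10 + 2|_10 = 20000000212 ⇒ 20000000211

20000000212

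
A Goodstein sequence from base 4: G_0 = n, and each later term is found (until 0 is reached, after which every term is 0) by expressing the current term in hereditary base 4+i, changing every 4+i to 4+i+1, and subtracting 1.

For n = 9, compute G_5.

11

base 4: 9 = 2·4 + 1; at 5: 2·5 + 1 = 11; next = 10
base 5: 10 = 2·5; at 6: 2·6 = 12; next = 11
base 6: 11 = 6 + 5; at 7: 7 + 5 = 12; next = 11
base 7: 11 = 7 + 4; at 8: 8 + 4 = 12; next = 11
base 8: 11 = 8 + 3; at 9: 9 + 3 = 12; next = 11
base 9: 11 = 9 + 2; at 10: 10 + 2 = 12; next = 11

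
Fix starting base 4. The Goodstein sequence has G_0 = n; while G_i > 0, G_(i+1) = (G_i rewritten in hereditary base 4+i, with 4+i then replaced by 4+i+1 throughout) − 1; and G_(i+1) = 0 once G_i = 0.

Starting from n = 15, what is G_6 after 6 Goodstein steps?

25

base 4: 15 = 3·4 + 3; at 5: 3·5 + 3 = 18; next = 17
base 5: 17 = 3·5 + 2; at 6: 3·6 + 2 = 20; next = 19
base 6: 19 = 3·6 + 1; at 7: 3·7 + 1 = 22; next = 21
base 7: 21 = 3·7; at 8: 3·8 = 24; next = 23
base 8: 23 = 2·8 + 7; at 9: 2·9 + 7 = 25; next = 24
base 9: 24 = 2·9 + 6; at 10: 2·10 + 6 = 26; next = 25
base 10: 25 = 2·10 + 5; at 11: 2·11 + 5 = 27; next = 26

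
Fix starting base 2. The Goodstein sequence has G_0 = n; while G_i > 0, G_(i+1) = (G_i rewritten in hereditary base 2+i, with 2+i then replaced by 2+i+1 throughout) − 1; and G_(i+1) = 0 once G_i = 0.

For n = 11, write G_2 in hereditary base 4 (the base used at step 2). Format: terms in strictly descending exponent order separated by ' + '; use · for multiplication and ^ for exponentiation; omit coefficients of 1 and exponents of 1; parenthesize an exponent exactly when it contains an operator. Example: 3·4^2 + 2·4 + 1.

4^(4 + 1) + 3

(0) 11|_2 = 2^(2 + 1) + 2 + 1 ↦ 3^(3 + 1) + 3 + 1|_3 = 85 ⇒ 84
(1) 84|_3 = 3^(3 + 1) + 3 ↦ 4^(4 + 1) + 4|_4 = 1028 ⇒ 1027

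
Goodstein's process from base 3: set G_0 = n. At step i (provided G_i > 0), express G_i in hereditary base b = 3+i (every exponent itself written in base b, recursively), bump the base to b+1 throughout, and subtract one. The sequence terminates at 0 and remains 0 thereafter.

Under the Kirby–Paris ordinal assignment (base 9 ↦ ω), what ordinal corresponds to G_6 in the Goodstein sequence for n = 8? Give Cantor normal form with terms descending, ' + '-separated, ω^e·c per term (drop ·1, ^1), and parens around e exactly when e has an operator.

base 3: 8 = 2·3 + 2; at 4: 2·4 + 2 = 10; next = 9
base 4: 9 = 2·4 + 1; at 5: 2·5 + 1 = 11; next = 10
base 5: 10 = 2·5; at 6: 2·6 = 12; next = 11
base 6: 11 = 6 + 5; at 7: 7 + 5 = 12; next = 11
base 7: 11 = 7 + 4; at 8: 8 + 4 = 12; next = 11
base 8: 11 = 8 + 3; at 9: 9 + 3 = 12; next = 11
base 9: 11 = 9 + 2; at 10: 10 + 2 = 12; next = 11

ω + 2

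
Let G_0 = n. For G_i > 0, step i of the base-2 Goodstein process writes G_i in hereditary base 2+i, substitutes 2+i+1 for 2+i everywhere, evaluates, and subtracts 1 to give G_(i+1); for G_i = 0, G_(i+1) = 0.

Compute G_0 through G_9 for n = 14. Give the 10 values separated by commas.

G_0 = 14. HB_2(14) = 2^(2 + 1) + 2^2 + 2. Bump = 111. G_1 = 110.
G_1 = 110. HB_3(110) = 3^(3 + 1) + 3^3 + 2. Bump = 1282. G_2 = 1281.
G_2 = 1281. HB_4(1281) = 4^(4 + 1) + 4^4 + 1. Bump = 18751. G_3 = 18750.
G_3 = 18750. HB_5(18750) = 5^(5 + 1) + 5^5. Bump = 326592. G_4 = 326591.
G_4 = 326591. HB_6(326591) = 6^(6 + 1) + 5·6^5 + 5·6^4 + 5·6^3 + 5·6^2 + 5·6 + 5. Bump = 5862841. G_5 = 5862840.
G_5 = 5862840. HB_7(5862840) = 7^(7 + 1) + 5·7^5 + 5·7^4 + 5·7^3 + 5·7^2 + 5·7 + 4. Bump = 134404972. G_6 = 134404971.
G_6 = 134404971. HB_8(134404971) = 8^(8 + 1) + 5·8^5 + 5·8^4 + 5·8^3 + 5·8^2 + 5·8 + 3. Bump = 3487116549. G_7 = 3487116548.
G_7 = 3487116548. HB_9(3487116548) = 9^(9 + 1) + 5·9^5 + 5·9^4 + 5·9^3 + 5·9^2 + 5·9 + 2. Bump = 100000555552. G_8 = 100000555551.
G_8 = 100000555551. HB_10(100000555551) = 10^(10 + 1) + 5·10^5 + 5·10^4 + 5·10^3 + 5·10^2 + 5·10 + 1. Bump = 3138429262497. G_9 = 3138429262496.

14, 110, 1281, 18750, 326591, 5862840, 134404971, 3487116548, 100000555551, 3138429262496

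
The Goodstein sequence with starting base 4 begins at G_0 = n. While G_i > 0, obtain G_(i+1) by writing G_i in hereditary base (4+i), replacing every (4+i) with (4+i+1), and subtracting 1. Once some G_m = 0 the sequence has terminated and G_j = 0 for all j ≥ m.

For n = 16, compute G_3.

30

base 4: 16 = 4^2; at 5: 5^2 = 25; next = 24
base 5: 24 = 4·5 + 4; at 6: 4·6 + 4 = 28; next = 27
base 6: 27 = 4·6 + 3; at 7: 4·7 + 3 = 31; next = 30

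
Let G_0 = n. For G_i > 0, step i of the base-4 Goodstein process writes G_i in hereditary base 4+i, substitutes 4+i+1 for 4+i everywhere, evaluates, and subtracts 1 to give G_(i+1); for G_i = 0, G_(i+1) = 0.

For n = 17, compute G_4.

43

step 0: 17 = 4^2 + 1; sub 5 for 4: 5^2 + 1; = 26; G_1 = 26−1 = 25
step 1: 25 = 5^2; sub 6 for 5: 6^2; = 36; G_2 = 36−1 = 35
step 2: 35 = 5·6 + 5; sub 7 for 6: 5·7 + 5; = 40; G_3 = 40−1 = 39
step 3: 39 = 5·7 + 4; sub 8 for 7: 5·8 + 4; = 44; G_4 = 44−1 = 43
step 4: 43 = 5·8 + 3; sub 9 for 8: 5·9 + 3; = 48; G_5 = 48−1 = 47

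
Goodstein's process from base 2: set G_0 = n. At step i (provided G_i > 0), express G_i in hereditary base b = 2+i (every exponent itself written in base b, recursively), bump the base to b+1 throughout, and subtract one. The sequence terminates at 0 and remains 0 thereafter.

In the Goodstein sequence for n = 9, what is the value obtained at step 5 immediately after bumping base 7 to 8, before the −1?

50333400

i=0: 9 = 2^(2 + 1) + 1 (b=2); 2→3: 3^(3 + 1) + 1 = 82; 82−1 = 81
i=1: 81 = 3^(3 + 1) (b=3); 3→4: 4^(4 + 1) = 1024; 1024−1 = 1023
i=2: 1023 = 3·4^4 + 3·4^3 + 3·4^2 + 3·4 + 3 (b=4); 4→5: 3·5^5 + 3·5^3 + 3·5^2 + 3·5 + 3 = 9843; 9843−1 = 9842
i=3: 9842 = 3·5^5 + 3·5^3 + 3·5^2 + 3·5 + 2 (b=5); 5→6: 3·6^6 + 3·6^3 + 3·6^2 + 3·6 + 2 = 140744; 140744−1 = 140743
i=4: 140743 = 3·6^6 + 3·6^3 + 3·6^2 + 3·6 + 1 (b=6); 6→7: 3·7^7 + 3·7^3 + 3·7^2 + 3·7 + 1 = 2471827; 2471827−1 = 2471826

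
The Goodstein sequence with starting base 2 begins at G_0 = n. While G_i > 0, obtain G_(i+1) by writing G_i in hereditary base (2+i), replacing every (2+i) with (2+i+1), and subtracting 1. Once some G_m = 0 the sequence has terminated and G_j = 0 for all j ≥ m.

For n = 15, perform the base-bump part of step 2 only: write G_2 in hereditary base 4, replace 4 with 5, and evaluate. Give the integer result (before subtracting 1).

18753

G_0=15  [base 2] 2^(2 + 1) + 2^2 + 2 + 1  →[2↦3]→  3^(3 + 1) + 3^3 + 3 + 1 = 112  −1 ⇒ G_1=111
G_1=111  [base 3] 3^(3 + 1) + 3^3 + 3  →[3↦4]→  4^(4 + 1) + 4^4 + 4 = 1284  −1 ⇒ G_2=1283
G_2=1283  [base 4] 4^(4 + 1) + 4^4 + 3  →[4↦5]→  5^(5 + 1) + 5^5 + 3 = 18753  −1 ⇒ G_3=18752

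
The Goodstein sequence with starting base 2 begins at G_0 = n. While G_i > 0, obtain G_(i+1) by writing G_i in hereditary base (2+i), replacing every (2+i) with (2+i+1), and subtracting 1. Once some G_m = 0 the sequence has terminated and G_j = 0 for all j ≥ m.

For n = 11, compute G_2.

base 2: 11 = 2^(2 + 1) + 2 + 1; at 3: 3^(3 + 1) + 3 + 1 = 85; next = 84
base 3: 84 = 3^(3 + 1) + 3; at 4: 4^(4 + 1) + 4 = 1028; next = 1027

1027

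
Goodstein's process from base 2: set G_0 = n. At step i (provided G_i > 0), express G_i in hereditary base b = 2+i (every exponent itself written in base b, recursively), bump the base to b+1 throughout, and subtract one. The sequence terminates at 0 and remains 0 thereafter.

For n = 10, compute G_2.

[0] 10 ≡ 2^(2 + 1) + 2 (base 2). Lift 3: 84. −1: 83.
[1] 83 ≡ 3^(3 + 1) + 2 (base 3). Lift 4: 1026. −1: 1025.
[2] 1025 ≡ 4^(4 + 1) + 1 (base 4). Lift 5: 15626. −1: 15625.

1025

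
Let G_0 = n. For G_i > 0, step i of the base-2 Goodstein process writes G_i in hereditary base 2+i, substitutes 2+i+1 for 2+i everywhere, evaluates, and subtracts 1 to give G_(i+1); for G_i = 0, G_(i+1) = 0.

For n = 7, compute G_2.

G_0 = 7. HB_2(7) = 2^2 + 2 + 1. Bump = 31. G_1 = 30.
G_1 = 30. HB_3(30) = 3^3 + 3. Bump = 260. G_2 = 259.
G_2 = 259. HB_4(259) = 4^4 + 3. Bump = 3128. G_3 = 3127.

259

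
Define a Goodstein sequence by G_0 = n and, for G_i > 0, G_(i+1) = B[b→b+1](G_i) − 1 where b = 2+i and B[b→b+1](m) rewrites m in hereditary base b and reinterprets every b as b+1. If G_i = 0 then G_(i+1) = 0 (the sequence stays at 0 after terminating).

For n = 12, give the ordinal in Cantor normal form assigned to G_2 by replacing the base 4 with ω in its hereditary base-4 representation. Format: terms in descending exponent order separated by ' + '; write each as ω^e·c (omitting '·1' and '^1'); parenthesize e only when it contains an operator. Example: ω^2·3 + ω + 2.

ω^(ω + 1) + ω^2·2 + ω·2 + 1

step 0: 12 = 2^(2 + 1) + 2^2; sub 3 for 2: 3^(3 + 1) + 3^3; = 108; G_1 = 108−1 = 107
step 1: 107 = 3^(3 + 1) + 2·3^2 + 2·3 + 2; sub 4 for 3: 4^(4 + 1) + 2·4^2 + 2·4 + 2; = 1066; G_2 = 1066−1 = 1065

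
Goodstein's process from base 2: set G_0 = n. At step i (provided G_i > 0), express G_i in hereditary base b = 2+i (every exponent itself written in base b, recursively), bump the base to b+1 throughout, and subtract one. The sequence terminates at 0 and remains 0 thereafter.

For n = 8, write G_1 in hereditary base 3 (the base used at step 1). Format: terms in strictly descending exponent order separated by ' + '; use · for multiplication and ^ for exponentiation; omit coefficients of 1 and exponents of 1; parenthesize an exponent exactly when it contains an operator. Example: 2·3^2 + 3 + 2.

[0] 8 ≡ 2^(2 + 1) (base 2). Lift 3: 81. −1: 80.
[1] 80 ≡ 2·3^3 + 2·3^2 + 2·3 + 2 (base 3). Lift 4: 554. −1: 553.

2·3^3 + 2·3^2 + 2·3 + 2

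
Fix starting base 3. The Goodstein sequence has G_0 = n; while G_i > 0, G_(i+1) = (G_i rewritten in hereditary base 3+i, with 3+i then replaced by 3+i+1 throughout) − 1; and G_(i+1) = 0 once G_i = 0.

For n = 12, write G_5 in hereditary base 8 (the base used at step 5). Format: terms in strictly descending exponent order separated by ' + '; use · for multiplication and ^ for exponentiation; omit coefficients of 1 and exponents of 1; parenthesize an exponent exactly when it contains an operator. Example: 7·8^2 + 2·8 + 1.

7·8 + 7

G_0 = 12. HB_3(12) = 3^2 + 3. Bump = 20. G_1 = 19.
G_1 = 19. HB_4(19) = 4^2 + 3. Bump = 28. G_2 = 27.
G_2 = 27. HB_5(27) = 5^2 + 2. Bump = 38. G_3 = 37.
G_3 = 37. HB_6(37) = 6^2 + 1. Bump = 50. G_4 = 49.
G_4 = 49. HB_7(49) = 7^2. Bump = 64. G_5 = 63.
G_5 = 63. HB_8(63) = 7·8 + 7. Bump = 70. G_6 = 69.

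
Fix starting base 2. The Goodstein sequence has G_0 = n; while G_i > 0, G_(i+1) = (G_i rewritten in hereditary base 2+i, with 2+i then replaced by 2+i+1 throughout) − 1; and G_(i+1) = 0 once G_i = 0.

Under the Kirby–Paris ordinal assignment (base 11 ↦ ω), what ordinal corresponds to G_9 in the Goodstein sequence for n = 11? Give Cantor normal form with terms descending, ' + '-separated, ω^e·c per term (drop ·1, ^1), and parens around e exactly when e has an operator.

base 2: 11 = 2^(2 + 1) + 2 + 1; at 3: 3^(3 + 1) + 3 + 1 = 85; next = 84
base 3: 84 = 3^(3 + 1) + 3; at 4: 4^(4 + 1) + 4 = 1028; next = 1027
base 4: 1027 = 4^(4 + 1) + 3; at 5: 5^(5 + 1) + 3 = 15628; next = 15627
base 5: 15627 = 5^(5 + 1) + 2; at 6: 6^(6 + 1) + 2 = 279938; next = 279937
base 6: 279937 = 6^(6 + 1) + 1; at 7: 7^(7 + 1) + 1 = 5764802; next = 5764801
base 7: 5764801 = 7^(7 + 1); at 8: 8^(8 + 1) = 134217728; next = 134217727
base 8: 134217727 = 7·8^8 + 7·8^7 + 7·8^6 + 7·8^5 + 7·8^4 + 7·8^3 + 7·8^2 + 7·8 + 7; at 9: 7·9^9 + 7·9^7 + 7·9^6 + 7·9^5 + 7·9^4 + 7·9^3 + 7·9^2 + 7·9 + 7 = 2749609303; next = 2749609302
base 9: 2749609302 = 7·9^9 + 7·9^7 + 7·9^6 + 7·9^5 + 7·9^4 + 7·9^3 + 7·9^2 + 7·9 + 6; at 10: 7·10^10 + 7·10^7 + 7·10^6 + 7·10^5 + 7·10^4 + 7·10^3 + 7·10^2 + 7·10 + 6 = 70077777776; next = 70077777775
base 10: 70077777775 = 7·10^10 + 7·10^7 + 7·10^6 + 7·10^5 + 7·10^4 + 7·10^3 + 7·10^2 + 7·10 + 5; at 11: 7·11^11 + 7·11^7 + 7·11^6 + 7·11^5 + 7·11^4 + 7·11^3 + 7·11^2 + 7·11 + 5 = 1997331745491; next = 1997331745490

ω^ω·7 + ω^7·7 + ω^6·7 + ω^5·7 + ω^4·7 + ω^3·7 + ω^2·7 + ω·7 + 4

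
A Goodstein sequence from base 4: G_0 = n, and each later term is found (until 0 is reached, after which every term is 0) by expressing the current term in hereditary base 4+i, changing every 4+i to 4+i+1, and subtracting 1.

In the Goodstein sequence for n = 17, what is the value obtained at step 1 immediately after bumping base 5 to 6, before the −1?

step 0: 17 = 4^2 + 1; sub 5 for 4: 5^2 + 1; = 26; G_1 = 26−1 = 25
step 1: 25 = 5^2; sub 6 for 5: 6^2; = 36; G_2 = 36−1 = 35

36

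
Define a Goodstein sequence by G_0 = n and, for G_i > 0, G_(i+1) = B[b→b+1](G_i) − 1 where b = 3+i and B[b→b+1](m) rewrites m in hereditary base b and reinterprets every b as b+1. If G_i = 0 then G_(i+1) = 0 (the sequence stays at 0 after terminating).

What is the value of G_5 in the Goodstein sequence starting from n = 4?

1

[0] 4 ≡ 3 + 1 (base 3). Lift 4: 5. −1: 4.
[1] 4 ≡ 4 (base 4). Lift 5: 5. −1: 4.
[2] 4 ≡ 4 (base 5). Lift 6: 4. −1: 3.
[3] 3 ≡ 3 (base 6). Lift 7: 3. −1: 2.
[4] 2 ≡ 2 (base 7). Lift 8: 2. −1: 1.
[5] 1 ≡ 1 (base 8). Lift 9: 1. −1: 0.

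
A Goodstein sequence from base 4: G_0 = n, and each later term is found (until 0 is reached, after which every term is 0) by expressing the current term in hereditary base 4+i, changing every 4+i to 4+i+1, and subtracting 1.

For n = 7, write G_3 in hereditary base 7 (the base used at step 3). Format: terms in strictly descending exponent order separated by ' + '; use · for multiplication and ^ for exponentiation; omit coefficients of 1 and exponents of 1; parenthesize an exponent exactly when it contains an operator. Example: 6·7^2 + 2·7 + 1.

G_0 = 7. HB_4(7) = 4 + 3. Bump = 8. G_1 = 7.
G_1 = 7. HB_5(7) = 5 + 2. Bump = 8. G_2 = 7.
G_2 = 7. HB_6(7) = 6 + 1. Bump = 8. G_3 = 7.
G_3 = 7. HB_7(7) = 7. Bump = 8. G_4 = 7.

7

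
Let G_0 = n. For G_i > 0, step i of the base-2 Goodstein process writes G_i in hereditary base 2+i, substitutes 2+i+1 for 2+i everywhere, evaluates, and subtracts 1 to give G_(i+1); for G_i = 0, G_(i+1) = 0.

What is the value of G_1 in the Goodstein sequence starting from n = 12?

G_0=12  [base 2] 2^(2 + 1) + 2^2  →[2↦3]→  3^(3 + 1) + 3^3 = 108  −1 ⇒ G_1=107
G_1=107  [base 3] 3^(3 + 1) + 2·3^2 + 2·3 + 2  →[3↦4]→  4^(4 + 1) + 2·4^2 + 2·4 + 2 = 1066  −1 ⇒ G_2=1065

107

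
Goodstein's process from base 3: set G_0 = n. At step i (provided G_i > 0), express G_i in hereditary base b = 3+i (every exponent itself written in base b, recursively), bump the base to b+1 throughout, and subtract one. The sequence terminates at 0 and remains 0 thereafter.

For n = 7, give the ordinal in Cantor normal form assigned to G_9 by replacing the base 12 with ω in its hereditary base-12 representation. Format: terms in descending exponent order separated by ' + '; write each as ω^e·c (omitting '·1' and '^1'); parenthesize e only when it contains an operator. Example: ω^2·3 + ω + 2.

[0] 7 ≡ 2·3 + 1 (base 3). Lift 4: 9. −1: 8.
[1] 8 ≡ 2·4 (base 4). Lift 5: 10. −1: 9.
[2] 9 ≡ 5 + 4 (base 5). Lift 6: 10. −1: 9.
[3] 9 ≡ 6 + 3 (base 6). Lift 7: 10. −1: 9.
[4] 9 ≡ 7 + 2 (base 7). Lift 8: 10. −1: 9.
[5] 9 ≡ 8 + 1 (base 8). Lift 9: 10. −1: 9.
[6] 9 ≡ 9 (base 9). Lift 10: 10. −1: 9.
[7] 9 ≡ 9 (base 10). Lift 11: 9. −1: 8.
[8] 8 ≡ 8 (base 11). Lift 12: 8. −1: 7.

7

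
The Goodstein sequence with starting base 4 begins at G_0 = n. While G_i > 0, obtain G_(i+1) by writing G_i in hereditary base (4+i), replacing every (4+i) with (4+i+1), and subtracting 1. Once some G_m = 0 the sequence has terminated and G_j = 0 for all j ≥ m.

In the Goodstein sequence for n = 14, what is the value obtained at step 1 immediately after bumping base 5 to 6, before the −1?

G_0 = 14. HB_4(14) = 3·4 + 2. Bump = 17. G_1 = 16.
G_1 = 16. HB_5(16) = 3·5 + 1. Bump = 19. G_2 = 18.

19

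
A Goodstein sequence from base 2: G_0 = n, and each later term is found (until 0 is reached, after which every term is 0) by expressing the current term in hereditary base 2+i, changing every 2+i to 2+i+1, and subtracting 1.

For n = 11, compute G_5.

[0] 11 ≡ 2^(2 + 1) + 2 + 1 (base 2). Lift 3: 85. −1: 84.
[1] 84 ≡ 3^(3 + 1) + 3 (base 3). Lift 4: 1028. −1: 1027.
[2] 1027 ≡ 4^(4 + 1) + 3 (base 4). Lift 5: 15628. −1: 15627.
[3] 15627 ≡ 5^(5 + 1) + 2 (base 5). Lift 6: 279938. −1: 279937.
[4] 279937 ≡ 6^(6 + 1) + 1 (base 6). Lift 7: 5764802. −1: 5764801.
[5] 5764801 ≡ 7^(7 + 1) (base 7). Lift 8: 134217728. −1: 134217727.

5764801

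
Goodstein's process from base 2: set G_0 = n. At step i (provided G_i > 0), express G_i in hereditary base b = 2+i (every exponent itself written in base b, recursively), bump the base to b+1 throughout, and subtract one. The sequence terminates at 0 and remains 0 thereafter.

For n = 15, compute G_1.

base 2: 15 = 2^(2 + 1) + 2^2 + 2 + 1; at 3: 3^(3 + 1) + 3^3 + 3 + 1 = 112; next = 111
base 3: 111 = 3^(3 + 1) + 3^3 + 3; at 4: 4^(4 + 1) + 4^4 + 4 = 1284; next = 1283

111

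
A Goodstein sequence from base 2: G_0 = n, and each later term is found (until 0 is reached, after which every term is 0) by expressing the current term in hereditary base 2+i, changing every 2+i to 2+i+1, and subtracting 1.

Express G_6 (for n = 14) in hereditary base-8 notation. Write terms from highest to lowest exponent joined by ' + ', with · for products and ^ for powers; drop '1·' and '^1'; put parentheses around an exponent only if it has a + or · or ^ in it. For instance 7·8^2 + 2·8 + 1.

8^(8 + 1) + 5·8^5 + 5·8^4 + 5·8^3 + 5·8^2 + 5·8 + 3

base 2: 14 = 2^(2 + 1) + 2^2 + 2; at 3: 3^(3 + 1) + 3^3 + 3 = 111; next = 110
base 3: 110 = 3^(3 + 1) + 3^3 + 2; at 4: 4^(4 + 1) + 4^4 + 2 = 1282; next = 1281
base 4: 1281 = 4^(4 + 1) + 4^4 + 1; at 5: 5^(5 + 1) + 5^5 + 1 = 18751; next = 18750
base 5: 18750 = 5^(5 + 1) + 5^5; at 6: 6^(6 + 1) + 6^6 = 326592; next = 326591
base 6: 326591 = 6^(6 + 1) + 5·6^5 + 5·6^4 + 5·6^3 + 5·6^2 + 5·6 + 5; at 7: 7^(7 + 1) + 5·7^5 + 5·7^4 + 5·7^3 + 5·7^2 + 5·7 + 5 = 5862841; next = 5862840
base 7: 5862840 = 7^(7 + 1) + 5·7^5 + 5·7^4 + 5·7^3 + 5·7^2 + 5·7 + 4; at 8: 8^(8 + 1) + 5·8^5 + 5·8^4 + 5·8^3 + 5·8^2 + 5·8 + 4 = 134404972; next = 134404971
base 8: 134404971 = 8^(8 + 1) + 5·8^5 + 5·8^4 + 5·8^3 + 5·8^2 + 5·8 + 3; at 9: 9^(9 + 1) + 5·9^5 + 5·9^4 + 5·9^3 + 5·9^2 + 5·9 + 3 = 3487116549; next = 3487116548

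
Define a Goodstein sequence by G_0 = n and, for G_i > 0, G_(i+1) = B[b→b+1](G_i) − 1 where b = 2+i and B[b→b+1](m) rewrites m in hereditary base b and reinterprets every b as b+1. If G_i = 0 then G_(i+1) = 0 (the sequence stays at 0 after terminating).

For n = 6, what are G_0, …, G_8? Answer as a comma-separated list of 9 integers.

6, 29, 257, 3125, 46655, 98039, 187243, 332147, 555551

[0] 6 ≡ 2^2 + 2 (base 2). Lift 3: 30. −1: 29.
[1] 29 ≡ 3^3 + 2 (base 3). Lift 4: 258. −1: 257.
[2] 257 ≡ 4^4 + 1 (base 4). Lift 5: 3126. −1: 3125.
[3] 3125 ≡ 5^5 (base 5). Lift 6: 46656. −1: 46655.
[4] 46655 ≡ 5·6^5 + 5·6^4 + 5·6^3 + 5·6^2 + 5·6 + 5 (base 6). Lift 7: 98040. −1: 98039.
[5] 98039 ≡ 5·7^5 + 5·7^4 + 5·7^3 + 5·7^2 + 5·7 + 4 (base 7). Lift 8: 187244. −1: 187243.
[6] 187243 ≡ 5·8^5 + 5·8^4 + 5·8^3 + 5·8^2 + 5·8 + 3 (base 8). Lift 9: 332148. −1: 332147.
[7] 332147 ≡ 5·9^5 + 5·9^4 + 5·9^3 + 5·9^2 + 5·9 + 2 (base 9). Lift 10: 555552. −1: 555551.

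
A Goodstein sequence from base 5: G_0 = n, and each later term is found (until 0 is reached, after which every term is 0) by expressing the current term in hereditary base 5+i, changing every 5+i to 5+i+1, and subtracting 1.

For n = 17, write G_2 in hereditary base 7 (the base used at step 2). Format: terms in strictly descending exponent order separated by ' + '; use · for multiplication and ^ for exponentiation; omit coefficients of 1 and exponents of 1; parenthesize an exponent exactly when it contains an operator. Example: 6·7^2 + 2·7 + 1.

17 —HB5→ 3·5 + 2 —bump→ 3·6 + 2 = 20 —(−1)→ 19
19 —HB6→ 3·6 + 1 —bump→ 3·7 + 1 = 22 —(−1)→ 21

3·7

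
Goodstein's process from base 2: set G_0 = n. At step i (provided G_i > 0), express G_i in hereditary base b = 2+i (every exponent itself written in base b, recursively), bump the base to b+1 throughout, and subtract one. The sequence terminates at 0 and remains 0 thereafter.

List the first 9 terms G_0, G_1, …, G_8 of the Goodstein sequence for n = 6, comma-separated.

G_0=6  [base 2] 2^2 + 2  →[2↦3]→  3^3 + 3 = 30  −1 ⇒ G_1=29
G_1=29  [base 3] 3^3 + 2  →[3↦4]→  4^4 + 2 = 258  −1 ⇒ G_2=257
G_2=257  [base 4] 4^4 + 1  →[4↦5]→  5^5 + 1 = 3126  −1 ⇒ G_3=3125
G_3=3125  [base 5] 5^5  →[5↦6]→  6^6 = 46656  −1 ⇒ G_4=46655
G_4=46655  [base 6] 5·6^5 + 5·6^4 + 5·6^3 + 5·6^2 + 5·6 + 5  →[6↦7]→  5·7^5 + 5·7^4 + 5·7^3 + 5·7^2 + 5·7 + 5 = 98040  −1 ⇒ G_5=98039
G_5=98039  [base 7] 5·7^5 + 5·7^4 + 5·7^3 + 5·7^2 + 5·7 + 4  →[7↦8]→  5·8^5 + 5·8^4 + 5·8^3 + 5·8^2 + 5·8 + 4 = 187244  −1 ⇒ G_6=187243
G_6=187243  [base 8] 5·8^5 + 5·8^4 + 5·8^3 + 5·8^2 + 5·8 + 3  →[8↦9]→  5·9^5 + 5·9^4 + 5·9^3 + 5·9^2 + 5·9 + 3 = 332148  −1 ⇒ G_7=332147
G_7=332147  [base 9] 5·9^5 + 5·9^4 + 5·9^3 + 5·9^2 + 5·9 + 2  →[9↦10]→  5·10^5 + 5·10^4 + 5·10^3 + 5·10^2 + 5·10 + 2 = 555552  −1 ⇒ G_8=555551

6, 29, 257, 3125, 46655, 98039, 187243, 332147, 555551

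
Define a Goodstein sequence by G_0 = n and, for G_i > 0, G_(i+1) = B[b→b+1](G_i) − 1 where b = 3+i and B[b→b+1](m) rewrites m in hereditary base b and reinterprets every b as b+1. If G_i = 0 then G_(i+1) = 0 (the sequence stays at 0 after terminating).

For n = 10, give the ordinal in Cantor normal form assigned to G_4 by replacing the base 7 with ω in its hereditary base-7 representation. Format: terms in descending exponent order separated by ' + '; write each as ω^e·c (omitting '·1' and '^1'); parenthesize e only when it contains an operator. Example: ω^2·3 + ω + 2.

i=0: 10 = 3^2 + 1 (b=3); 3→4: 4^2 + 1 = 17; 17−1 = 16
i=1: 16 = 4^2 (b=4); 4→5: 5^2 = 25; 25−1 = 24
i=2: 24 = 4·5 + 4 (b=5); 5→6: 4·6 + 4 = 28; 28−1 = 27
i=3: 27 = 4·6 + 3 (b=6); 6→7: 4·7 + 3 = 31; 31−1 = 30
i=4: 30 = 4·7 + 2 (b=7); 7→8: 4·8 + 2 = 34; 34−1 = 33

ω·4 + 2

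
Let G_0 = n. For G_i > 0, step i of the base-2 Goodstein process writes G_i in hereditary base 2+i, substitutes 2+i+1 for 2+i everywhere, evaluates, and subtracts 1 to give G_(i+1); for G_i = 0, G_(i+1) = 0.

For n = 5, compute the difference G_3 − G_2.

212

[0] 5 ≡ 2^2 + 1 (base 2). Lift 3: 28. −1: 27.
[1] 27 ≡ 3^3 (base 3). Lift 4: 256. −1: 255.
[2] 255 ≡ 3·4^3 + 3·4^2 + 3·4 + 3 (base 4). Lift 5: 468. −1: 467.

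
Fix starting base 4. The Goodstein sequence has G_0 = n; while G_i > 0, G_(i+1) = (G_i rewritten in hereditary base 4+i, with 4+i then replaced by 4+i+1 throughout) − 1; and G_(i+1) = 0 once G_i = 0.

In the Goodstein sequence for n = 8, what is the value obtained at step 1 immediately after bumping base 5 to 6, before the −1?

10

base 4: 8 = 2·4; at 5: 2·5 = 10; next = 9
base 5: 9 = 5 + 4; at 6: 6 + 4 = 10; next = 9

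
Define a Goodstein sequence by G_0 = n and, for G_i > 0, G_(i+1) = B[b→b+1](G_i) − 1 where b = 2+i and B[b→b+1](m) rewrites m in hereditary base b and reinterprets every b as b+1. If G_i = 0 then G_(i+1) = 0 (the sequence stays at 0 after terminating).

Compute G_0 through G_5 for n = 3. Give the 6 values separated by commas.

[0] 3 ≡ 2 + 1 (base 2). Lift 3: 4. −1: 3.
[1] 3 ≡ 3 (base 3). Lift 4: 4. −1: 3.
[2] 3 ≡ 3 (base 4). Lift 5: 3. −1: 2.
[3] 2 ≡ 2 (base 5). Lift 6: 2. −1: 1.
[4] 1 ≡ 1 (base 6). Lift 7: 1. −1: 0.

3, 3, 3, 2, 1, 0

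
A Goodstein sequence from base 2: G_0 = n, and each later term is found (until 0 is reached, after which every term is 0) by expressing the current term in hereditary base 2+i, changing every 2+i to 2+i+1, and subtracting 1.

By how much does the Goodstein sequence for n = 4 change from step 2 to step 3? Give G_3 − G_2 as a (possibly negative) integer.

19

4 —HB2→ 2^2 —bump→ 3^3 = 27 —(−1)→ 26
26 —HB3→ 2·3^2 + 2·3 + 2 —bump→ 2·4^2 + 2·4 + 2 = 42 —(−1)→ 41
41 —HB4→ 2·4^2 + 2·4 + 1 —bump→ 2·5^2 + 2·5 + 1 = 61 —(−1)→ 60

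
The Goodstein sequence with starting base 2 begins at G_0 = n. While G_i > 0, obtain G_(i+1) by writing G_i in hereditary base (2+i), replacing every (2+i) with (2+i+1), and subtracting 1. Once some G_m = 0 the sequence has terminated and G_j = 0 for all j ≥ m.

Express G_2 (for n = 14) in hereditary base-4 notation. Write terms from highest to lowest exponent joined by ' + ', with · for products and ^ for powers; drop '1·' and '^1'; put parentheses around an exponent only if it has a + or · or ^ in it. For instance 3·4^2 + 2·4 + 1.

4^(4 + 1) + 4^4 + 1

G_0=14  [base 2] 2^(2 + 1) + 2^2 + 2  →[2↦3]→  3^(3 + 1) + 3^3 + 3 = 111  −1 ⇒ G_1=110
G_1=110  [base 3] 3^(3 + 1) + 3^3 + 2  →[3↦4]→  4^(4 + 1) + 4^4 + 2 = 1282  −1 ⇒ G_2=1281
G_2=1281  [base 4] 4^(4 + 1) + 4^4 + 1  →[4↦5]→  5^(5 + 1) + 5^5 + 1 = 18751  −1 ⇒ G_3=18750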